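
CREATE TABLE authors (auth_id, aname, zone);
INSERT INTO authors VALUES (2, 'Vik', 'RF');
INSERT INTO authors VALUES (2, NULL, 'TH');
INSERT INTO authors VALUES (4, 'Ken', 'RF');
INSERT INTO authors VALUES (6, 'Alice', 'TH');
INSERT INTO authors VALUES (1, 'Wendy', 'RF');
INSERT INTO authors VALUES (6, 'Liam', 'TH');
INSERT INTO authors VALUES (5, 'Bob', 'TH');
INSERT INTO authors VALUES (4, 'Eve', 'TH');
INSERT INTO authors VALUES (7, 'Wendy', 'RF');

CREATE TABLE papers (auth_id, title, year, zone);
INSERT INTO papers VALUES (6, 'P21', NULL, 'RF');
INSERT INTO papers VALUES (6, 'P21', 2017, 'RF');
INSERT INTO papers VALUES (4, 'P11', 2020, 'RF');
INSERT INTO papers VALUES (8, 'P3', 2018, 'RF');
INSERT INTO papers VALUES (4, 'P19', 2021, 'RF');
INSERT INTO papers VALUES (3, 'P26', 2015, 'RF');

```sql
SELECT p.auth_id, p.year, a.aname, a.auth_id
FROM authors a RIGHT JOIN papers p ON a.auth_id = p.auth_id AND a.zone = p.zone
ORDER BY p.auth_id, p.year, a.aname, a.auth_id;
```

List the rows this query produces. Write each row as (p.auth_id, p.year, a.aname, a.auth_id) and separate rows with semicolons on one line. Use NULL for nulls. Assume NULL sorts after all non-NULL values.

RIGHT JOIN keeps every row from `papers`; unmatched rows get NULL for `authors`'s columns.
Matching on a.auth_id = p.auth_id AND a.zone = p.zone.
- a row (auth_id=2, zone=RF): no match.
- a row (auth_id=2, zone=TH): no match.
- a row (auth_id=4, zone=RF): matches 2 p row(s) → 2 output row(s).
- a row (auth_id=6, zone=TH): no match.
- a row (auth_id=1, zone=RF): no match.
- a row (auth_id=6, zone=TH): no match.
- a row (auth_id=5, zone=TH): no match.
- a row (auth_id=4, zone=TH): no match.
- a row (auth_id=7, zone=RF): no match.
- plus 4 unmatched p row(s), each kept with NULL a columns.
After projecting and ordering:
p.auth_id | p.year | a.aname | a.auth_id
3 | 2015 | NULL | NULL
4 | 2020 | Ken | 4
4 | 2021 | Ken | 4
6 | 2017 | NULL | NULL
6 | NULL | NULL | NULL
8 | 2018 | NULL | NULL

(3, 2015, NULL, NULL); (4, 2020, Ken, 4); (4, 2021, Ken, 4); (6, 2017, NULL, NULL); (6, NULL, NULL, NULL); (8, 2018, NULL, NULL)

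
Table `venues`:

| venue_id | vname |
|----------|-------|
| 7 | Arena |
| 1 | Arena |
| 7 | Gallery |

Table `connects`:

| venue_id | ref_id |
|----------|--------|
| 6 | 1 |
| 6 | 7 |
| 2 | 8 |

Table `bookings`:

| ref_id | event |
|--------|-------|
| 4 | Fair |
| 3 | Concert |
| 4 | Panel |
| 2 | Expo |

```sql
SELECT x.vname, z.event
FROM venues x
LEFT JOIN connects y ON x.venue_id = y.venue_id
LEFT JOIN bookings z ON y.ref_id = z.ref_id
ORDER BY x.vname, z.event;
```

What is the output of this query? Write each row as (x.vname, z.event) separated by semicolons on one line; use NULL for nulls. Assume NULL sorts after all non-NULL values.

(Arena, NULL); (Arena, NULL); (Gallery, NULL)

Step 1 — x LEFT JOIN y on venue_id → 3 row(s).
Then LEFT JOIN `bookings z` on ref_id: each of those 3 rows is kept; rows whose y.ref_id has no match in z get NULL for z's columns.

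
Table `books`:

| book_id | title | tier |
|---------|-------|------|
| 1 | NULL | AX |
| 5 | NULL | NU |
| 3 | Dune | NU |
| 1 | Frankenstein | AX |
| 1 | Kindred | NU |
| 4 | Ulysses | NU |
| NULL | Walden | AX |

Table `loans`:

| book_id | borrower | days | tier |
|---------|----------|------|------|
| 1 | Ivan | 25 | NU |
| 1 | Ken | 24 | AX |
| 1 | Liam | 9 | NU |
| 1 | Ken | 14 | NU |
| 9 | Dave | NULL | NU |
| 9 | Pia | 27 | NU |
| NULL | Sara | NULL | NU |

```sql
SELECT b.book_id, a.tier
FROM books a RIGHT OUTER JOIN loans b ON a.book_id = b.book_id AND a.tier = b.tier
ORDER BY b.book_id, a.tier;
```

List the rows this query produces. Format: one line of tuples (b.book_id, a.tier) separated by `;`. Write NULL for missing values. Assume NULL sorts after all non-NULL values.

RIGHT JOIN keeps every row from `loans`; unmatched rows get NULL for `books`'s columns.
Matching on a.book_id = b.book_id AND a.tier = b.tier. A NULL in a compared column never satisfies the condition.
Matched pairs: 5; unmatched b rows kept: 3.

(1, AX); (1, AX); (1, NU); (1, NU); (1, NU); (9, NULL); (9, NULL); (NULL, NULL)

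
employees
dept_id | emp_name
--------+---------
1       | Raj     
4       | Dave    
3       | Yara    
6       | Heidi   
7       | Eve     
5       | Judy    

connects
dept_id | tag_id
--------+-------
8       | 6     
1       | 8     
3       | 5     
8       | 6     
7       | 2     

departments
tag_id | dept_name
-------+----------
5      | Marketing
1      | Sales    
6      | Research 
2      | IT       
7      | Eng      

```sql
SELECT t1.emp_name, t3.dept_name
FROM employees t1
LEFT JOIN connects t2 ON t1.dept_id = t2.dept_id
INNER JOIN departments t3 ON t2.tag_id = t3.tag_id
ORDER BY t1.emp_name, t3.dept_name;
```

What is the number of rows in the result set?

2

Joins associate left-to-right: employees LEFT JOIN connects on dept_id gives 6 intermediate row(s).
Then INNER JOIN `departments t3` on tag_id: keep only rows whose t2.tag_id appears in t3.
Result: 2 row(s).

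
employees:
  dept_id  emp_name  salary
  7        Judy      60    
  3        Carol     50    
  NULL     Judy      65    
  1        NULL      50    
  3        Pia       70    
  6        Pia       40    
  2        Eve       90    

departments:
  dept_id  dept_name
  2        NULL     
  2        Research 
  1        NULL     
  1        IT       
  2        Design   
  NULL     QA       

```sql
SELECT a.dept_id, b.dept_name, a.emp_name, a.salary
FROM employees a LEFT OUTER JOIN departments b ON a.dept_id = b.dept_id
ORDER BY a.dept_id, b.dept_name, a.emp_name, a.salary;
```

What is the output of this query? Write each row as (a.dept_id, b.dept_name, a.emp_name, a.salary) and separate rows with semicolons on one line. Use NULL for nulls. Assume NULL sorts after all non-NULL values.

(1, IT, NULL, 50); (1, NULL, NULL, 50); (2, Design, Eve, 90); (2, Research, Eve, 90); (2, NULL, Eve, 90); (3, NULL, Carol, 50); (3, NULL, Pia, 70); (6, NULL, Pia, 40); (7, NULL, Judy, 60); (NULL, NULL, Judy, 65)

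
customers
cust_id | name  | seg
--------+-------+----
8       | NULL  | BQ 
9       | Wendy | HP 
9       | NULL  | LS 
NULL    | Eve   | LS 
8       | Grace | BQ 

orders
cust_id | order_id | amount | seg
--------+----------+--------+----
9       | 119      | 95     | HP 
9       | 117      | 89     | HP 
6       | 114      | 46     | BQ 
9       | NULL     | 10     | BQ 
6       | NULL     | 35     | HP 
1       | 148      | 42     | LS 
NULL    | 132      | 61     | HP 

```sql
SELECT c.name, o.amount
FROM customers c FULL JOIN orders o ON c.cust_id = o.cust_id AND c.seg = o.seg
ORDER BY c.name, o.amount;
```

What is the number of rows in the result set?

11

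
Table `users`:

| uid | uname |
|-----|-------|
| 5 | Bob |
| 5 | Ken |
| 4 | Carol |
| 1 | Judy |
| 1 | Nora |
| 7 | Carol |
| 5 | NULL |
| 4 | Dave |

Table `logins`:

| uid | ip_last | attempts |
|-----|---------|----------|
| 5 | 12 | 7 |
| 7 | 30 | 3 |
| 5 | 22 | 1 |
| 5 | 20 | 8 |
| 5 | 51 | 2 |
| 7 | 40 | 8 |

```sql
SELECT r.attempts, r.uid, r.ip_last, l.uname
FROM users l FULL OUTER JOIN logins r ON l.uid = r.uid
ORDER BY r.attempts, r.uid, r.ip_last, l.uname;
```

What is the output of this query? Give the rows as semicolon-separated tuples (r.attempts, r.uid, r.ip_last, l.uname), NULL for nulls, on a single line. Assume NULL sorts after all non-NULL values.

FULL OUTER JOIN keeps every row from both sides; unmatched rows get NULL for the other side's columns.
Matching on l.uid = r.uid.
- l row (uid=5): matches 4 r row(s) → 4 output row(s).
- l row (uid=5): matches 4 r row(s) → 4 output row(s).
- l row (uid=4): no match → kept, r columns NULL.
- l row (uid=1): no match → kept, r columns NULL.
- l row (uid=1): no match → kept, r columns NULL.
- l row (uid=7): matches 2 r row(s) → 2 output row(s).
- l row (uid=5): matches 4 r row(s) → 4 output row(s).
- l row (uid=4): no match → kept, r columns NULL.

(1, 5, 22, Bob); (1, 5, 22, Ken); (1, 5, 22, NULL); (2, 5, 51, Bob); (2, 5, 51, Ken); (2, 5, 51, NULL); (3, 7, 30, Carol); (7, 5, 12, Bob); (7, 5, 12, Ken); (7, 5, 12, NULL); (8, 5, 20, Bob); (8, 5, 20, Ken); (8, 5, 20, NULL); (8, 7, 40, Carol); (NULL, NULL, NULL, Carol); (NULL, NULL, NULL, Dave); (NULL, NULL, NULL, Judy); (NULL, NULL, NULL, Nora)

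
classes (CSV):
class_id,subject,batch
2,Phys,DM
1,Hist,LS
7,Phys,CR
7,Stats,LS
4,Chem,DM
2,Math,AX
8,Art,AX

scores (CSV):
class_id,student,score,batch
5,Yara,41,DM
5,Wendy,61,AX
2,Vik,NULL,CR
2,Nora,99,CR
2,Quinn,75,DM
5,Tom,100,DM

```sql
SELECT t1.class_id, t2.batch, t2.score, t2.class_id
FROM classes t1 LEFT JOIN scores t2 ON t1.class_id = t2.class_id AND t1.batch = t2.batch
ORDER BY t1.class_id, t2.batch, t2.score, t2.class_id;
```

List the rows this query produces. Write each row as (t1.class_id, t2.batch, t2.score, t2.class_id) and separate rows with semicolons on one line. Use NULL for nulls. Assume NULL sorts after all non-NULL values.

(1, NULL, NULL, NULL); (2, DM, 75, 2); (2, NULL, NULL, NULL); (4, NULL, NULL, NULL); (7, NULL, NULL, NULL); (7, NULL, NULL, NULL); (8, NULL, NULL, NULL)

LEFT JOIN keeps every row from `classes`; unmatched rows get NULL for `scores`'s columns.
Matching on t1.class_id = t2.class_id AND t1.batch = t2.batch.
- t1[0] class_id=2, batch=DM → 1 match(es) in t2 → 1 row(s).
- t1[1] class_id=1, batch=LS → no match; kept with NULLs on the t2 side.
- t1[2] class_id=7, batch=CR → no match; kept with NULLs on the t2 side.
- t1[3] class_id=7, batch=LS → no match; kept with NULLs on the t2 side.
- t1[4] class_id=4, batch=DM → no match; kept with NULLs on the t2 side.
- t1[5] class_id=2, batch=AX → no match; kept with NULLs on the t2 side.
- t1[6] class_id=8, batch=AX → no match; kept with NULLs on the t2 side.
After projecting and ordering:
t1.class_id | t2.batch | t2.score | t2.class_id
1 | NULL | NULL | NULL
2 | DM | 75 | 2
2 | NULL | NULL | NULL
4 | NULL | NULL | NULL
7 | NULL | NULL | NULL
7 | NULL | NULL | NULL
8 | NULL | NULL | NULL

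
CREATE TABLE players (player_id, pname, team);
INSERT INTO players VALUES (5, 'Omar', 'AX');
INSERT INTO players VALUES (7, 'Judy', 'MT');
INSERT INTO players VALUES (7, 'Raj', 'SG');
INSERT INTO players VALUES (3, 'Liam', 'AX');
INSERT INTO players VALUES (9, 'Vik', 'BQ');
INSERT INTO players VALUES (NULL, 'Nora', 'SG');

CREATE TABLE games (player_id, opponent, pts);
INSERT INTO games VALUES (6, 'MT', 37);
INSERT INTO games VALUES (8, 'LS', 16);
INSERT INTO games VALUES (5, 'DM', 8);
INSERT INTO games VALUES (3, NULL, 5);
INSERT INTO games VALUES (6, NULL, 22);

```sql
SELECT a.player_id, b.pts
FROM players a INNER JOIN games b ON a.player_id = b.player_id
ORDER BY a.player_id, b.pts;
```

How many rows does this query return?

INNER JOIN keeps only pairs where the ON condition holds.
Matching on a.player_id = b.player_id. A NULL in a compared column never satisfies the condition.
Matched pairs: 2.
Total: 2 rows.

2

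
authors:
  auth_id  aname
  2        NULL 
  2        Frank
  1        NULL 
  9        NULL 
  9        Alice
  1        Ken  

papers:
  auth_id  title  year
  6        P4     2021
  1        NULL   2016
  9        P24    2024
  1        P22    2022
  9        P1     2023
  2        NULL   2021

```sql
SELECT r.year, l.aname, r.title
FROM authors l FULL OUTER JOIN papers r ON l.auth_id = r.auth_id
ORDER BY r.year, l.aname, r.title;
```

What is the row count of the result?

11

FULL OUTER JOIN keeps every row from both sides; unmatched rows get NULL for the other side's columns.
Matching on l.auth_id = r.auth_id.
- l row (auth_id=2): matches 1 r row(s) → 1 output row(s).
- l row (auth_id=2): matches 1 r row(s) → 1 output row(s).
- l row (auth_id=1): matches 2 r row(s) → 2 output row(s).
- l row (auth_id=9): matches 2 r row(s) → 2 output row(s).
- l row (auth_id=9): matches 2 r row(s) → 2 output row(s).
- l row (auth_id=1): matches 2 r row(s) → 2 output row(s).
- 1 row(s) from r found no l partner → padded with NULL.
Total: 10 matched + 1 padded = 11 rows.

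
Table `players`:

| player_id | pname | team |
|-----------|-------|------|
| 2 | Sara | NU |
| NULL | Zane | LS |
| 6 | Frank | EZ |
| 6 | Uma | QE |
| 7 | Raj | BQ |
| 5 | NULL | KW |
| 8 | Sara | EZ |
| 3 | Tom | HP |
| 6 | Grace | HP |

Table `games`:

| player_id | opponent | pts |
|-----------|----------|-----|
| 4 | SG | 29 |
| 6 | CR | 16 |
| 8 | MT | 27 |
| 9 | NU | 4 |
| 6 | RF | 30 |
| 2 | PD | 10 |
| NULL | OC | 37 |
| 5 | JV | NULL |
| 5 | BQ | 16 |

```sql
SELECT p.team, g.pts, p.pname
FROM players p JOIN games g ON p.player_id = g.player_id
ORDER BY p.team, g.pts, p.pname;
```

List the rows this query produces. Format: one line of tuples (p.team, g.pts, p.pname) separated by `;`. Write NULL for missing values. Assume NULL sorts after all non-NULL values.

INNER JOIN keeps only pairs where the ON condition holds.
Matching on p.player_id = g.player_id. A NULL in a compared column never satisfies the condition.
Matched pairs: 10.

(EZ, 16, Frank); (EZ, 27, Sara); (EZ, 30, Frank); (HP, 16, Grace); (HP, 30, Grace); (KW, 16, NULL); (KW, NULL, NULL); (NU, 10, Sara); (QE, 16, Uma); (QE, 30, Uma)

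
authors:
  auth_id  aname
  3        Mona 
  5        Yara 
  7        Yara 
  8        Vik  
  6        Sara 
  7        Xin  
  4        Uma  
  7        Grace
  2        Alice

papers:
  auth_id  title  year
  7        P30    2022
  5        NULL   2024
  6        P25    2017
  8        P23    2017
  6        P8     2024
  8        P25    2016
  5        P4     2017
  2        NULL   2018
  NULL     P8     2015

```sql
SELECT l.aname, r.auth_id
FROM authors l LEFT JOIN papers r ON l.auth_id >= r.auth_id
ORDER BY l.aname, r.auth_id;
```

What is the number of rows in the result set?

37

LEFT JOIN keeps every row from `authors`; unmatched rows get NULL for `papers`'s columns.
Matching on l.auth_id >= r.auth_id. A NULL in a compared column never satisfies the condition.
Matched pairs: 37; unmatched l rows kept: 0.
Total: 37 rows.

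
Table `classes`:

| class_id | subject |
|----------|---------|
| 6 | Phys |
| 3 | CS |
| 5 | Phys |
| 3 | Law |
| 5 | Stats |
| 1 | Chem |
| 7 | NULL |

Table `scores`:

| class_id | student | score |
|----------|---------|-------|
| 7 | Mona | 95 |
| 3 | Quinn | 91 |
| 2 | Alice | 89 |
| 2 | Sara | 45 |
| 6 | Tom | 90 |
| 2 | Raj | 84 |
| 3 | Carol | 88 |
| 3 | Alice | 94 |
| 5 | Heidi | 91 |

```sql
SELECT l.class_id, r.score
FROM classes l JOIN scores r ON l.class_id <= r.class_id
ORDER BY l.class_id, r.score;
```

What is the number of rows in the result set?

INNER JOIN keeps only pairs where the ON condition holds.
Matching on l.class_id <= r.class_id.
- l[0] class_id=6 → 2 match(es) in r → 2 row(s).
- l[1] class_id=3 → 6 match(es) in r → 6 row(s).
- l[2] class_id=5 → 3 match(es) in r → 3 row(s).
- l[3] class_id=3 → 6 match(es) in r → 6 row(s).
- l[4] class_id=5 → 3 match(es) in r → 3 row(s).
- l[5] class_id=1 → 9 match(es) in r → 9 row(s).
- l[6] class_id=7 → 1 match(es) in r → 1 row(s).
Total: 30 rows.

30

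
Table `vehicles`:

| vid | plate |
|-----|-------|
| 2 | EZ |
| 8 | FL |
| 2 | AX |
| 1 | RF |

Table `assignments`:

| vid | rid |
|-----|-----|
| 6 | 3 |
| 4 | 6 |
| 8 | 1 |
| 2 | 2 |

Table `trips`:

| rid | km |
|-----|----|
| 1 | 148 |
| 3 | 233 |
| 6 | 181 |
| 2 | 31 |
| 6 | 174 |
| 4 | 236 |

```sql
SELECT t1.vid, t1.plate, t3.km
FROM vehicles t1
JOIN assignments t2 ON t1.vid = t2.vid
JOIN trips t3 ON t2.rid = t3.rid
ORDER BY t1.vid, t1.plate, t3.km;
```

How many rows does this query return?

3

Evaluate left to right. First `vehicles t1 INNER JOIN assignments t2` on vid: 3 row(s).
Then INNER JOIN `trips t3` on rid: keep only rows whose t2.rid appears in t3.
Result: 3 row(s).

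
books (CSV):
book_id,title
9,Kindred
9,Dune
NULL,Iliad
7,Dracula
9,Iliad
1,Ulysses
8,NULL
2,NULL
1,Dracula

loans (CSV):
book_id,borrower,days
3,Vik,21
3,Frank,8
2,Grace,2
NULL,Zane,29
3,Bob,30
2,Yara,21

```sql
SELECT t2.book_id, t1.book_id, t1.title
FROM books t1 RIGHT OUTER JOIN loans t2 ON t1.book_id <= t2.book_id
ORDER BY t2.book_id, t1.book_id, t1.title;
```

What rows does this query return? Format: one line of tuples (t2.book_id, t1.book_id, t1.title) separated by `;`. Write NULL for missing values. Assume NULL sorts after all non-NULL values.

(2, 1, Dracula); (2, 1, Dracula); (2, 1, Ulysses); (2, 1, Ulysses); (2, 2, NULL); (2, 2, NULL); (3, 1, Dracula); (3, 1, Dracula); (3, 1, Dracula); (3, 1, Ulysses); (3, 1, Ulysses); (3, 1, Ulysses); (3, 2, NULL); (3, 2, NULL); (3, 2, NULL); (NULL, NULL, NULL)

RIGHT JOIN keeps every row from `loans`; unmatched rows get NULL for `books`'s columns.
Matching on t1.book_id <= t2.book_id. A NULL in a compared column never satisfies the condition.
- t1 (book_id=9) has no partner in t2.
- t1 (book_id=9) has no partner in t2.
- t1 (book_id=NULL) has no partner in t2.
- t1 (book_id=7) has no partner in t2.
- t1 (book_id=9) has no partner in t2.
- t1 (book_id=1) pairs with 5 row(s) of t2.
- t1 (book_id=8) has no partner in t2.
- t1 (book_id=2) pairs with 5 row(s) of t2.
- t1 (book_id=1) pairs with 5 row(s) of t2.
- 1 t2 row(s) had no t1 match → kept, t1 columns NULL.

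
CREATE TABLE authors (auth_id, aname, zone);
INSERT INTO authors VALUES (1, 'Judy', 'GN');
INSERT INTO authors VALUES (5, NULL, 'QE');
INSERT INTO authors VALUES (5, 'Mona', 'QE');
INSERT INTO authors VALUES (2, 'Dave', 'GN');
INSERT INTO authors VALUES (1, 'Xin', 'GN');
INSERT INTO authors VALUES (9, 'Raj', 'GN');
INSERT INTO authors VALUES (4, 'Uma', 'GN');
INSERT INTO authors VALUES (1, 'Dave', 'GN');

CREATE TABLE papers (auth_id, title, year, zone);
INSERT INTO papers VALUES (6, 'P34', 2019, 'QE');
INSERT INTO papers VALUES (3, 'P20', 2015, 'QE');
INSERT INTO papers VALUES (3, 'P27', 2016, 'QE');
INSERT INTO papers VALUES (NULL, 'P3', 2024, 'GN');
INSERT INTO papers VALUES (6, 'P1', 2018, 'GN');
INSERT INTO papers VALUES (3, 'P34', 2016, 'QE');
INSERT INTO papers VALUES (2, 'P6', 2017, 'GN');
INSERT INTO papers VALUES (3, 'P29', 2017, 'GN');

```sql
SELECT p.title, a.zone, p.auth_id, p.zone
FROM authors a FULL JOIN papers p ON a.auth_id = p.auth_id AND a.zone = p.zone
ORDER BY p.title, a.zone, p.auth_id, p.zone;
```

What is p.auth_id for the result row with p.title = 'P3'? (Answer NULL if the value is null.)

NULL

FULL OUTER JOIN keeps every row from both sides; unmatched rows get NULL for the other side's columns.
Matching on a.auth_id = p.auth_id AND a.zone = p.zone. A NULL in a compared column never satisfies the condition.
- auth_id=1, zone=GN: no p row matches, row kept with p columns NULL.
- auth_id=5, zone=QE: no p row matches, row kept with p columns NULL.
- auth_id=5, zone=QE: no p row matches, row kept with p columns NULL.
- auth_id=2, zone=GN: 1 matching p row(s), so 1 row(s) emitted.
- auth_id=1, zone=GN: no p row matches, row kept with p columns NULL.
- auth_id=9, zone=GN: no p row matches, row kept with p columns NULL.
- auth_id=4, zone=GN: no p row matches, row kept with p columns NULL.
- auth_id=1, zone=GN: no p row matches, row kept with p columns NULL.
- 7 row(s) from p found no a partner → padded with NULL.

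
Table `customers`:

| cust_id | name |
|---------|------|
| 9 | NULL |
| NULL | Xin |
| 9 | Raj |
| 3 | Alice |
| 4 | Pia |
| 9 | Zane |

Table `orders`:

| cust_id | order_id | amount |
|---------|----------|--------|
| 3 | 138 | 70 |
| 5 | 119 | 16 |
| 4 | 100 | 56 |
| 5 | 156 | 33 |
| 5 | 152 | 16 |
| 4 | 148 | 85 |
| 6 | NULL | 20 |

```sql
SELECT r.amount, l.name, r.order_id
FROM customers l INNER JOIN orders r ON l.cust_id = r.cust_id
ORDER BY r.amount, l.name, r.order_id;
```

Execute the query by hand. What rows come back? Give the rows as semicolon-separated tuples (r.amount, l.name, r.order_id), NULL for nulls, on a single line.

(56, Pia, 100); (70, Alice, 138); (85, Pia, 148)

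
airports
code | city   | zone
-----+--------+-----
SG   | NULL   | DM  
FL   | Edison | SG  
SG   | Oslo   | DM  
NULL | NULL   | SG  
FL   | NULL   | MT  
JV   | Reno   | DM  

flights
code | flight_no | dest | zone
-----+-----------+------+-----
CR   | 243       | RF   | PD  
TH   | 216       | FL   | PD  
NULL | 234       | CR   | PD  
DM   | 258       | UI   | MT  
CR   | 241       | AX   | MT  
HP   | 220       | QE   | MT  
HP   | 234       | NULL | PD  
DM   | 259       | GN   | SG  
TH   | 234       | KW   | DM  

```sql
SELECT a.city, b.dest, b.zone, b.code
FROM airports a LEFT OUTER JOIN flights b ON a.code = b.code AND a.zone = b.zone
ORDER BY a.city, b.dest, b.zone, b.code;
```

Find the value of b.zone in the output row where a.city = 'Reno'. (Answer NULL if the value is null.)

LEFT JOIN keeps every row from `airports`; unmatched rows get NULL for `flights`'s columns.
Matching on a.code = b.code AND a.zone = b.zone. A NULL in a compared column never satisfies the condition.
- code=SG, zone=DM: no b row matches, row kept with b columns NULL.
- code=FL, zone=SG: no b row matches, row kept with b columns NULL.
- code=SG, zone=DM: no b row matches, row kept with b columns NULL.
- code=NULL, zone=SG: no b row matches, row kept with b columns NULL.
- code=FL, zone=MT: no b row matches, row kept with b columns NULL.
- code=JV, zone=DM: no b row matches, row kept with b columns NULL.

NULL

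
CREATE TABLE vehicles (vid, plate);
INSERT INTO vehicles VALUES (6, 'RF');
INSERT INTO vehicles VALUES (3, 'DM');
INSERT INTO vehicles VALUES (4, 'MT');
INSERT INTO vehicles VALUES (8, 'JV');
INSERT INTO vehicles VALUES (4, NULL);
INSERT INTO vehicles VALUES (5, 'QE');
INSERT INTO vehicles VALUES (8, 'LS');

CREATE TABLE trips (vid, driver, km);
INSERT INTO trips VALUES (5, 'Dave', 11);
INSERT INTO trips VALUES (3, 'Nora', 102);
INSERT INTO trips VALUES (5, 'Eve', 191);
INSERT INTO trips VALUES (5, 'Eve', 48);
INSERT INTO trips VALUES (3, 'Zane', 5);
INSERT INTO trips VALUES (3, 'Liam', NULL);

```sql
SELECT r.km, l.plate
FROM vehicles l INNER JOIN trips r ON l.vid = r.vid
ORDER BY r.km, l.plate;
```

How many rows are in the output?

INNER JOIN keeps only pairs where the ON condition holds.
Matching on l.vid = r.vid.
- l row (vid=6): no match → dropped.
- l row (vid=3): matches 3 r row(s) → 3 output row(s).
- l row (vid=4): no match → dropped.
- l row (vid=8): no match → dropped.
- l row (vid=4): no match → dropped.
- l row (vid=5): matches 3 r row(s) → 3 output row(s).
- l row (vid=8): no match → dropped.
Total: 6 rows.

6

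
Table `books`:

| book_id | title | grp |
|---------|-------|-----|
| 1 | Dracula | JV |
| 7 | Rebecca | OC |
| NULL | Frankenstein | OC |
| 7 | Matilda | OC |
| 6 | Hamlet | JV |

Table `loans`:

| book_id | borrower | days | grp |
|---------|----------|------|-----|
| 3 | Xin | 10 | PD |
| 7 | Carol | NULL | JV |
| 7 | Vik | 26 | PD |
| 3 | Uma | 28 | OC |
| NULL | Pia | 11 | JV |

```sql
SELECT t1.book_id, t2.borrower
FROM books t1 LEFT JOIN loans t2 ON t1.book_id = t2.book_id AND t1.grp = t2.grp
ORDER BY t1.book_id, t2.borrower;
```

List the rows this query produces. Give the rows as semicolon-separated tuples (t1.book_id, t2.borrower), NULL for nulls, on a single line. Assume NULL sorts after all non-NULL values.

LEFT JOIN keeps every row from `books`; unmatched rows get NULL for `loans`'s columns.
Matching on t1.book_id = t2.book_id AND t1.grp = t2.grp. A NULL in a compared column never satisfies the condition.
Matched pairs: 0; unmatched t1 rows kept: 5.

(1, NULL); (6, NULL); (7, NULL); (7, NULL); (NULL, NULL)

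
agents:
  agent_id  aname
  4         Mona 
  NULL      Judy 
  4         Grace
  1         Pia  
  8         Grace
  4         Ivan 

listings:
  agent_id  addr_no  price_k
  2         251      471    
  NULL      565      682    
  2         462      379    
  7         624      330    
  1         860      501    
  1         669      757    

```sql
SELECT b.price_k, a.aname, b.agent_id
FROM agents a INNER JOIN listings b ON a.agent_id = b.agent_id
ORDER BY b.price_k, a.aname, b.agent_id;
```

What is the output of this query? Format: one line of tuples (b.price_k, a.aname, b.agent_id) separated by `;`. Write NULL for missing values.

(501, Pia, 1); (757, Pia, 1)

INNER JOIN keeps only pairs where the ON condition holds.
Matching on a.agent_id = b.agent_id. A NULL in a compared column never satisfies the condition.
Matched pairs: 2.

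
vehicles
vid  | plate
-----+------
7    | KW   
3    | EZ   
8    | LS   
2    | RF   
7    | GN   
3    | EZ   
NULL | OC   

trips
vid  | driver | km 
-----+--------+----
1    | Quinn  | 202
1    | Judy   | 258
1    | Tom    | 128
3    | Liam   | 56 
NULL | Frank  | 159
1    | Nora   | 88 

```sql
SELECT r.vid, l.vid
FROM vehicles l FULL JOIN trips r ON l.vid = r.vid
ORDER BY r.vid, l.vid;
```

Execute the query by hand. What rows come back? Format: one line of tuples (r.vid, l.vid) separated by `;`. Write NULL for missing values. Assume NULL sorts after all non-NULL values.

(1, NULL); (1, NULL); (1, NULL); (1, NULL); (3, 3); (3, 3); (NULL, 2); (NULL, 7); (NULL, 7); (NULL, 8); (NULL, NULL); (NULL, NULL)

FULL OUTER JOIN keeps every row from both sides; unmatched rows get NULL for the other side's columns.
Matching on l.vid = r.vid. A NULL in a compared column never satisfies the condition.
- vid=7: no r row matches, row kept with r columns NULL.
- vid=3: 1 matching r row(s), so 1 row(s) emitted.
- vid=8: no r row matches, row kept with r columns NULL.
- vid=2: no r row matches, row kept with r columns NULL.
- vid=7: no r row matches, row kept with r columns NULL.
- vid=3: 1 matching r row(s), so 1 row(s) emitted.
- vid=NULL: no r row matches, row kept with r columns NULL.
- plus 5 unmatched r row(s), each kept with NULL l columns.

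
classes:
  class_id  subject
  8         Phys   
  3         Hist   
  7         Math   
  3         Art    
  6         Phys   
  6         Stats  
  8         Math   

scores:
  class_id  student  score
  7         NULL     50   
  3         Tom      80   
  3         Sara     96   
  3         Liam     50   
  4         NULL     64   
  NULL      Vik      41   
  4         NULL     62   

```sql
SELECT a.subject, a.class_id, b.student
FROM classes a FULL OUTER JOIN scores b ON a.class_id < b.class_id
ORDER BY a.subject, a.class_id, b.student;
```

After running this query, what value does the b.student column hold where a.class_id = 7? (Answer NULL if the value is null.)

FULL OUTER JOIN keeps every row from both sides; unmatched rows get NULL for the other side's columns.
Matching on a.class_id < b.class_id. A NULL in a compared column never satisfies the condition.
- class_id=8: no b row matches, row kept with b columns NULL.
- class_id=3: 3 matching b row(s), so 3 row(s) emitted.
- class_id=7: no b row matches, row kept with b columns NULL.
- class_id=3: 3 matching b row(s), so 3 row(s) emitted.
- class_id=6: 1 matching b row(s), so 1 row(s) emitted.
- class_id=6: 1 matching b row(s), so 1 row(s) emitted.
- class_id=8: no b row matches, row kept with b columns NULL.
- plus 4 unmatched b row(s), each kept with NULL a columns.

NULL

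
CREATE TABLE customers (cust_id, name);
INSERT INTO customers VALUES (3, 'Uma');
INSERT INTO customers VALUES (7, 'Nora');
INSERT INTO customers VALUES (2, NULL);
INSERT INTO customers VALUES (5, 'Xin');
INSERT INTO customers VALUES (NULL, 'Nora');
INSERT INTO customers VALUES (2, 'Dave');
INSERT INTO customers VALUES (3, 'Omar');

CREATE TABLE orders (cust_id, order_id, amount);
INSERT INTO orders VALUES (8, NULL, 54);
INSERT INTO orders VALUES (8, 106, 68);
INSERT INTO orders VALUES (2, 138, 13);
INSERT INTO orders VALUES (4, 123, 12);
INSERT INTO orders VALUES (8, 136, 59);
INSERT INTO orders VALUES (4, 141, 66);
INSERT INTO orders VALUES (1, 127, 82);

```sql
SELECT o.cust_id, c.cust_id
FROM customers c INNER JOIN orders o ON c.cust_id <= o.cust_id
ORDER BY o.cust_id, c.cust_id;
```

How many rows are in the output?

28

INNER JOIN keeps only pairs where the ON condition holds.
Matching on c.cust_id <= o.cust_id. A NULL in a compared column never satisfies the condition.
- c (cust_id=3) pairs with 5 row(s) of o.
- c (cust_id=7) pairs with 3 row(s) of o.
- c (cust_id=2) pairs with 6 row(s) of o.
- c (cust_id=5) pairs with 3 row(s) of o.
- c (cust_id=NULL) has no partner → excluded.
- c (cust_id=2) pairs with 6 row(s) of o.
- c (cust_id=3) pairs with 5 row(s) of o.
Total: 28 rows.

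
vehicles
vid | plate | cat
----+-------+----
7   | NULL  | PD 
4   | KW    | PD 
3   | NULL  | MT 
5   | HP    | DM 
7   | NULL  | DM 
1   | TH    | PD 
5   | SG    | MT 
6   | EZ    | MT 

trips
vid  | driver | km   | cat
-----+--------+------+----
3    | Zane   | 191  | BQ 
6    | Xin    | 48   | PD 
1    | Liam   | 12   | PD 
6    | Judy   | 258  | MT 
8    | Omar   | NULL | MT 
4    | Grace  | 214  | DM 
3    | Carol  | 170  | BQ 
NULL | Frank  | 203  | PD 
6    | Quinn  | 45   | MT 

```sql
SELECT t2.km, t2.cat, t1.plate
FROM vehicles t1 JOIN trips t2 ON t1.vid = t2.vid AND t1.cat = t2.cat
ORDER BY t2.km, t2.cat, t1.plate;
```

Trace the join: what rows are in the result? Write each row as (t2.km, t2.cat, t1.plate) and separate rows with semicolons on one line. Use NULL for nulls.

(12, PD, TH); (45, MT, EZ); (258, MT, EZ)

INNER JOIN keeps only pairs where the ON condition holds.
Matching on t1.vid = t2.vid AND t1.cat = t2.cat. A NULL in a compared column never satisfies the condition.
Matched pairs: 3.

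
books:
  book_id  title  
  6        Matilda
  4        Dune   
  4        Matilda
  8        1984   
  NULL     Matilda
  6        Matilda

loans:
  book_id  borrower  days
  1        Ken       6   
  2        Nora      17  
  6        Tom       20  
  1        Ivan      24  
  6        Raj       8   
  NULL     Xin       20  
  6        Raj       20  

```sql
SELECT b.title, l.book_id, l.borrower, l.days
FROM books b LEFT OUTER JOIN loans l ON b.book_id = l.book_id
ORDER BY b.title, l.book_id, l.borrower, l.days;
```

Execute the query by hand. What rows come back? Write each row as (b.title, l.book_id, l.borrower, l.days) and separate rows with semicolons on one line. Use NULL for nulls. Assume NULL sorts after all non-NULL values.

LEFT JOIN keeps every row from `books`; unmatched rows get NULL for `loans`'s columns.
Matching on b.book_id = l.book_id. A NULL in a compared column never satisfies the condition.
Matched pairs: 6; unmatched b rows kept: 4.

(1984, NULL, NULL, NULL); (Dune, NULL, NULL, NULL); (Matilda, 6, Raj, 8); (Matilda, 6, Raj, 8); (Matilda, 6, Raj, 20); (Matilda, 6, Raj, 20); (Matilda, 6, Tom, 20); (Matilda, 6, Tom, 20); (Matilda, NULL, NULL, NULL); (Matilda, NULL, NULL, NULL)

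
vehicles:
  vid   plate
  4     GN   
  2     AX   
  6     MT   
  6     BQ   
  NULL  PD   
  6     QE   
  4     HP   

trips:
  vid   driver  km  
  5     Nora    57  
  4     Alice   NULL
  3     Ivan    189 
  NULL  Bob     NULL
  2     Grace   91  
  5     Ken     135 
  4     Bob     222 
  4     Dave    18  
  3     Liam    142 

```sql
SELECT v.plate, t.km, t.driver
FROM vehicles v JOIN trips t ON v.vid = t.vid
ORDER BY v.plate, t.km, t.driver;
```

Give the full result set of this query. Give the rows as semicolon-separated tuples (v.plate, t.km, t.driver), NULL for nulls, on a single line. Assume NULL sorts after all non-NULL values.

(AX, 91, Grace); (GN, 18, Dave); (GN, 222, Bob); (GN, NULL, Alice); (HP, 18, Dave); (HP, 222, Bob); (HP, NULL, Alice)

INNER JOIN keeps only pairs where the ON condition holds.
Matching on v.vid = t.vid. A NULL in a compared column never satisfies the condition.
- v[0] vid=4 → 3 match(es) in t → 3 row(s).
- v[1] vid=2 → 1 match(es) in t → 1 row(s).
- v[2] vid=6 → no match; dropped.
- v[3] vid=6 → no match; dropped.
- v[4] vid=NULL → no match; dropped.
- v[5] vid=6 → no match; dropped.
- v[6] vid=4 → 3 match(es) in t → 3 row(s).
After projecting and ordering:
v.plate | t.km | t.driver
AX | 91 | Grace
GN | 18 | Dave
GN | 222 | Bob
GN | NULL | Alice
HP | 18 | Dave
HP | 222 | Bob
HP | NULL | Alice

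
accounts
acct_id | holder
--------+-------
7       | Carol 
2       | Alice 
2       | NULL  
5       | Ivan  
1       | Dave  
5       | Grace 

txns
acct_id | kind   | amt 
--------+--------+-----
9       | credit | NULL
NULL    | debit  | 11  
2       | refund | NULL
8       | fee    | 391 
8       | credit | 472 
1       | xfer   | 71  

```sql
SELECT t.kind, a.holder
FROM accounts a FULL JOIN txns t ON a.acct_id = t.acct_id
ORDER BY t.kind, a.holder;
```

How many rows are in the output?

FULL OUTER JOIN keeps every row from both sides; unmatched rows get NULL for the other side's columns.
Matching on a.acct_id = t.acct_id. A NULL in a compared column never satisfies the condition.
- acct_id=7: no t row matches, row kept with t columns NULL.
- acct_id=2: 1 matching t row(s), so 1 row(s) emitted.
- acct_id=2: 1 matching t row(s), so 1 row(s) emitted.
- acct_id=5: no t row matches, row kept with t columns NULL.
- acct_id=1: 1 matching t row(s), so 1 row(s) emitted.
- acct_id=5: no t row matches, row kept with t columns NULL.
- 4 row(s) from t found no a partner → padded with NULL.
Total: 3 matched + 7 padded = 10 rows.

10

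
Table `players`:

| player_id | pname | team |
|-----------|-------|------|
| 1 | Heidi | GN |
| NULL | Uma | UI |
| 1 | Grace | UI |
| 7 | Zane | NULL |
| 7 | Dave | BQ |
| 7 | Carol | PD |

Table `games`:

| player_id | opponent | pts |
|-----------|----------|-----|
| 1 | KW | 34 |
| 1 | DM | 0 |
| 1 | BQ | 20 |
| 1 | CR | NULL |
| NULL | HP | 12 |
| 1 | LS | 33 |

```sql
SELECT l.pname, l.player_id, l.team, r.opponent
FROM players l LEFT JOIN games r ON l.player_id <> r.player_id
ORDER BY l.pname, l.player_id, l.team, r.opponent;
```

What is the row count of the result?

18

LEFT JOIN keeps every row from `players`; unmatched rows get NULL for `games`'s columns.
Matching on l.player_id <> r.player_id. A NULL in a compared column never satisfies the condition.
- l[0] player_id=1 → no match; kept with NULLs on the r side.
- l[1] player_id=NULL → no match; kept with NULLs on the r side.
- l[2] player_id=1 → no match; kept with NULLs on the r side.
- l[3] player_id=7 → 5 match(es) in r → 5 row(s).
- l[4] player_id=7 → 5 match(es) in r → 5 row(s).
- l[5] player_id=7 → 5 match(es) in r → 5 row(s).
Total: 15 matched + 3 padded = 18 rows.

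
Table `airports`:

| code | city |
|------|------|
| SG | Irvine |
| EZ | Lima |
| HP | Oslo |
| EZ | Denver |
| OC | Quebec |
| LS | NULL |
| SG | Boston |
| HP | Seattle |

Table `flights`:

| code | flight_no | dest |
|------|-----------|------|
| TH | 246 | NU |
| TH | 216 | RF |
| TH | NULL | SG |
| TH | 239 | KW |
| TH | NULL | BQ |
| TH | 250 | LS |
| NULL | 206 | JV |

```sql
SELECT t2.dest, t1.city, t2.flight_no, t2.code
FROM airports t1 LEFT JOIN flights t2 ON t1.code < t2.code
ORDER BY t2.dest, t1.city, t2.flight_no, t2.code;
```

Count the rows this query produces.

48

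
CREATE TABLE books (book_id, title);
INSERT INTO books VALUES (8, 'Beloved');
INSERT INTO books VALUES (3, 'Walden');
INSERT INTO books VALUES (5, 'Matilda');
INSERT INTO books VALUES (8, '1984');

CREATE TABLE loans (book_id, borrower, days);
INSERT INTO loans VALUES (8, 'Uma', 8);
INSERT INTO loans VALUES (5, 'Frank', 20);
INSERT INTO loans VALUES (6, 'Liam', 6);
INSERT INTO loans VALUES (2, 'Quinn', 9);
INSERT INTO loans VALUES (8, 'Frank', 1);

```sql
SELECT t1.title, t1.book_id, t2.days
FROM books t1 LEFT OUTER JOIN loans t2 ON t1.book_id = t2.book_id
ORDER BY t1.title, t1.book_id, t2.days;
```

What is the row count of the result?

6

LEFT JOIN keeps every row from `books`; unmatched rows get NULL for `loans`'s columns.
Matching on t1.book_id = t2.book_id.
- book_id=8: 2 matching t2 row(s), so 2 row(s) emitted.
- book_id=3: no t2 row matches, row kept with t2 columns NULL.
- book_id=5: 1 matching t2 row(s), so 1 row(s) emitted.
- book_id=8: 2 matching t2 row(s), so 2 row(s) emitted.
Total: 5 matched + 1 padded = 6 rows.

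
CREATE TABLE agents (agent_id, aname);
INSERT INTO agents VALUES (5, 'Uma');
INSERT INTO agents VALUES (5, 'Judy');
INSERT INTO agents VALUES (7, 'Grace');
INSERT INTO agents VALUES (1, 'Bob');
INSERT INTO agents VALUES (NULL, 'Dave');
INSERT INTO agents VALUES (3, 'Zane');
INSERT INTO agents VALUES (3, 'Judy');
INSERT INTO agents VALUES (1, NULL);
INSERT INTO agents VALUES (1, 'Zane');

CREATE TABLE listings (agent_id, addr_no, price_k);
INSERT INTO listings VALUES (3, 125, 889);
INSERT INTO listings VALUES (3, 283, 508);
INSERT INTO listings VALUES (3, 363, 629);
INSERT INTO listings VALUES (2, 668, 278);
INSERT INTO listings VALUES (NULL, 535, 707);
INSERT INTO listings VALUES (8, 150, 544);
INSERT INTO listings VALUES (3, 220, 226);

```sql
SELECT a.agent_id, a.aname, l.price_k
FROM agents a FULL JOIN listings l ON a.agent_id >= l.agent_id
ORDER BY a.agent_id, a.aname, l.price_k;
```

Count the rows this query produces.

FULL OUTER JOIN keeps every row from both sides; unmatched rows get NULL for the other side's columns.
Matching on a.agent_id >= l.agent_id. A NULL in a compared column never satisfies the condition.
Matched pairs: 25; unmatched a rows kept: 4; unmatched l rows kept: 2.
Total: 25 matched + 6 padded = 31 rows.

31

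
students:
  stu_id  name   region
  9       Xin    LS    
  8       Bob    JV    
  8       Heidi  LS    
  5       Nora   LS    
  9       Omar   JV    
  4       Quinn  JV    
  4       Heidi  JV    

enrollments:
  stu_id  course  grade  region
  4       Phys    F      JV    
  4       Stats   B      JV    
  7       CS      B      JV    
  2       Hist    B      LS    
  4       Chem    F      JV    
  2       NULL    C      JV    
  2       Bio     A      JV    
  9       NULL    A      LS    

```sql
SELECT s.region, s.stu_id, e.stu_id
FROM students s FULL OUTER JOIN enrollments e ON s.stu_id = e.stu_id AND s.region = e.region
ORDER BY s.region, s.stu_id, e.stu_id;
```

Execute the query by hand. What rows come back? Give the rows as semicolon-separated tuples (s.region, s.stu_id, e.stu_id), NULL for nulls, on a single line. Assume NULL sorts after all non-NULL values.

FULL OUTER JOIN keeps every row from both sides; unmatched rows get NULL for the other side's columns.
Matching on s.stu_id = e.stu_id AND s.region = e.region.
- s[0] stu_id=9, region=LS → 1 match(es) in e → 1 row(s).
- s[1] stu_id=8, region=JV → no match; kept with NULLs on the e side.
- s[2] stu_id=8, region=LS → no match; kept with NULLs on the e side.
- s[3] stu_id=5, region=LS → no match; kept with NULLs on the e side.
- s[4] stu_id=9, region=JV → no match; kept with NULLs on the e side.
- s[5] stu_id=4, region=JV → 3 match(es) in e → 3 row(s).
- s[6] stu_id=4, region=JV → 3 match(es) in e → 3 row(s).
- plus 4 unmatched e row(s), each kept with NULL s columns.

(JV, 4, 4); (JV, 4, 4); (JV, 4, 4); (JV, 4, 4); (JV, 4, 4); (JV, 4, 4); (JV, 8, NULL); (JV, 9, NULL); (LS, 5, NULL); (LS, 8, NULL); (LS, 9, 9); (NULL, NULL, 2); (NULL, NULL, 2); (NULL, NULL, 2); (NULL, NULL, 7)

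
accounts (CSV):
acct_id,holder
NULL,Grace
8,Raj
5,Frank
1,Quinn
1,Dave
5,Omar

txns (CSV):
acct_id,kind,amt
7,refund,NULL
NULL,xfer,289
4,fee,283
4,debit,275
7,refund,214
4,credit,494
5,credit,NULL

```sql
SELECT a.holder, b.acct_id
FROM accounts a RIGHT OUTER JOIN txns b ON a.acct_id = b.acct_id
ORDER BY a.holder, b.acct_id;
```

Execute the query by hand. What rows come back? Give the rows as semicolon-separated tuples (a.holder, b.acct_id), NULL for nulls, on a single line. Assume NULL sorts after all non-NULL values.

RIGHT JOIN keeps every row from `txns`; unmatched rows get NULL for `accounts`'s columns.
Matching on a.acct_id = b.acct_id. A NULL in a compared column never satisfies the condition.
Matched pairs: 2; unmatched b rows kept: 6.

(Frank, 5); (Omar, 5); (NULL, 4); (NULL, 4); (NULL, 4); (NULL, 7); (NULL, 7); (NULL, NULL)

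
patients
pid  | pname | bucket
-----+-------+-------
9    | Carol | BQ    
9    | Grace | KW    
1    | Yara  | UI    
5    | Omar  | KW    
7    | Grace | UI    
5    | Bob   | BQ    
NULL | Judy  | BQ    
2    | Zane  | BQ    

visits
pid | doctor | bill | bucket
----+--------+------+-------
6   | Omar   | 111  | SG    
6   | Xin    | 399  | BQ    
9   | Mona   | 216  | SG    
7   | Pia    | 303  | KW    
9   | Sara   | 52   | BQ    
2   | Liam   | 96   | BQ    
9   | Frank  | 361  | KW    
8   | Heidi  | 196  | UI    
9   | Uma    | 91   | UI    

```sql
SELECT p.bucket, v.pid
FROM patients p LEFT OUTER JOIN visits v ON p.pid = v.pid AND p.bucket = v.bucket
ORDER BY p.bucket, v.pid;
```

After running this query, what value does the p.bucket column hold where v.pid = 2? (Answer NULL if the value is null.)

LEFT JOIN keeps every row from `patients`; unmatched rows get NULL for `visits`'s columns.
Matching on p.pid = v.pid AND p.bucket = v.bucket. A NULL in a compared column never satisfies the condition.
- p row (pid=9, bucket=BQ): matches 1 v row(s) → 1 output row(s).
- p row (pid=9, bucket=KW): matches 1 v row(s) → 1 output row(s).
- p row (pid=1, bucket=UI): no match → kept, v columns NULL.
- p row (pid=5, bucket=KW): no match → kept, v columns NULL.
- p row (pid=7, bucket=UI): no match → kept, v columns NULL.
- p row (pid=5, bucket=BQ): no match → kept, v columns NULL.
- p row (pid=NULL, bucket=BQ): no match → kept, v columns NULL.
- p row (pid=2, bucket=BQ): matches 1 v row(s) → 1 output row(s).

BQ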